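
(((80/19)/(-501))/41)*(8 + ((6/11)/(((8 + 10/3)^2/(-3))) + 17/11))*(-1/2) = 0.00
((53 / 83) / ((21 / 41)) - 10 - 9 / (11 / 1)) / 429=-183514 / 8225217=-0.02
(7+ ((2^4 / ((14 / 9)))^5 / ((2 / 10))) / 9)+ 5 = 1075155924 / 16807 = 63970.72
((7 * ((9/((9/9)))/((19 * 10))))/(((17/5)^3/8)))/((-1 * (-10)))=630/93347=0.01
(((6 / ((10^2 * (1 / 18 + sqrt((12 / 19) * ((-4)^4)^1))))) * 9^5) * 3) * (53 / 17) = 2594.69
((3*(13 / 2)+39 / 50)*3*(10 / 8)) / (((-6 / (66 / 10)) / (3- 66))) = 1054053 / 200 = 5270.26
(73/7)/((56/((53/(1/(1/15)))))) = 0.66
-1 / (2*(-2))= 1 / 4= 0.25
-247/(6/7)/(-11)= 1729/66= 26.20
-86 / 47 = -1.83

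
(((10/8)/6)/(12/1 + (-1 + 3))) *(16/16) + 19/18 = 1079/1008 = 1.07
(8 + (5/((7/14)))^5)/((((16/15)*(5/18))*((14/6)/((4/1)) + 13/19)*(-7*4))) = -19239039/2023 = -9510.15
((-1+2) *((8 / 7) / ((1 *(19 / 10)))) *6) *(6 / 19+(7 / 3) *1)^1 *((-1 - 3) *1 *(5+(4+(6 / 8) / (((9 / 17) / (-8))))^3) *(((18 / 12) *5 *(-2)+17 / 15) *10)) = -422646149120 / 204687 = -2064841.19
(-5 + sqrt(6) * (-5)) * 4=-20 * sqrt(6) - 20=-68.99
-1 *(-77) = 77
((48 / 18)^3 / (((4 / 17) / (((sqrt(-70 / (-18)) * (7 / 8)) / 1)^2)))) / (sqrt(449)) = 58310 * sqrt(449) / 109107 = 11.32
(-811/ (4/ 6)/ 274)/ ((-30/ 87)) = 70557/ 5480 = 12.88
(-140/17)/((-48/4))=35/51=0.69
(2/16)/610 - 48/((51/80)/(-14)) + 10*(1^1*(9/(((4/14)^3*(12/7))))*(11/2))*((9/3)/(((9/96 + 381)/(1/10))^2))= 1445040653162321/1370849706000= 1054.12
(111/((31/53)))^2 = 34609689/961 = 36014.24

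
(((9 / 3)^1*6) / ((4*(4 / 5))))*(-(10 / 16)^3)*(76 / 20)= -21375 / 4096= -5.22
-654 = -654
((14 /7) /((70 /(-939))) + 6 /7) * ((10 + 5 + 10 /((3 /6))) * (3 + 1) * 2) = -7272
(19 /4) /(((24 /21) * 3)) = 133 /96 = 1.39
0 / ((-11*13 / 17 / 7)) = 0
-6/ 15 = -2/ 5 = -0.40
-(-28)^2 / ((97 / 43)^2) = -1449616 / 9409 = -154.07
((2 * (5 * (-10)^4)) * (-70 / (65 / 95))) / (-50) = 2660000 / 13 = 204615.38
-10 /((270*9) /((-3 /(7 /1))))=1 /567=0.00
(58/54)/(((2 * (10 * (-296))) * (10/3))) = -29/532800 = -0.00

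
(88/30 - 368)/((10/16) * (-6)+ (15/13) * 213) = -284752/188775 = -1.51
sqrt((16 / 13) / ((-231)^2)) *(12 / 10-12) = -72 *sqrt(13) / 5005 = -0.05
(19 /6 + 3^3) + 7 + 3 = 40.17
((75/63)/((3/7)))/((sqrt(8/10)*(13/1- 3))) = 5*sqrt(5)/36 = 0.31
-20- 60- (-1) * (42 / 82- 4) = -3423 / 41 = -83.49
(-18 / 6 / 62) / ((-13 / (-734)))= -1101 / 403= -2.73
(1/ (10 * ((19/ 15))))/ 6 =1/ 76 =0.01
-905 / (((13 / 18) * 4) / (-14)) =57015 / 13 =4385.77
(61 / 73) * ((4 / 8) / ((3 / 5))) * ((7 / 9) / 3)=2135 / 11826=0.18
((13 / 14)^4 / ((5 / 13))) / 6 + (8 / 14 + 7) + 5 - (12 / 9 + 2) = 3672671 / 384160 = 9.56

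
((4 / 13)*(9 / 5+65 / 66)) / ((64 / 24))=919 / 2860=0.32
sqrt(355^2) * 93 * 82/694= 1353615/347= 3900.91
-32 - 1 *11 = -43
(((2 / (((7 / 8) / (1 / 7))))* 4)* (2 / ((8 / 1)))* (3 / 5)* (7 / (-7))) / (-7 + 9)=-24 / 245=-0.10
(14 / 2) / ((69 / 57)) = 133 / 23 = 5.78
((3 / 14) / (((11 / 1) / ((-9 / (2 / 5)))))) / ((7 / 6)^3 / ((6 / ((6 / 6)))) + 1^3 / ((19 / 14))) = -831060 / 1898897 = -0.44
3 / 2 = 1.50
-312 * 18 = -5616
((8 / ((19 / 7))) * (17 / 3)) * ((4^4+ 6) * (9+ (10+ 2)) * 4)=6983872 / 19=367572.21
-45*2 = -90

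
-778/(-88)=389/44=8.84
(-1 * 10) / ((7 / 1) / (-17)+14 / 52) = 70.16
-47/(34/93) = -4371/34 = -128.56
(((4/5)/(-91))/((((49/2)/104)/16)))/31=-1024/53165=-0.02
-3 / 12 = -1 / 4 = -0.25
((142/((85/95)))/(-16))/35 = -1349/4760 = -0.28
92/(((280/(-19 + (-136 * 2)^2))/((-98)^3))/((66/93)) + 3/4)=1006437849648/8204656321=122.67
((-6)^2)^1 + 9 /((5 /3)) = 207 /5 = 41.40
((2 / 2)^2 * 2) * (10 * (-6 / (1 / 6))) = -720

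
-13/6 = -2.17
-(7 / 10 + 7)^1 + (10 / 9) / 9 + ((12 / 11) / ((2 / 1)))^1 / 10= -67021 / 8910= -7.52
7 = 7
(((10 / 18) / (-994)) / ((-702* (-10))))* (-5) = 0.00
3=3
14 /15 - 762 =-11416 /15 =-761.07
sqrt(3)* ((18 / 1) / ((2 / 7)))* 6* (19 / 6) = 1197* sqrt(3) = 2073.26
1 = 1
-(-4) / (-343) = -4 / 343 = -0.01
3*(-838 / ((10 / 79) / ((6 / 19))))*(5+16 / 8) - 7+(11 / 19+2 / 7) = -1536798 / 35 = -43908.51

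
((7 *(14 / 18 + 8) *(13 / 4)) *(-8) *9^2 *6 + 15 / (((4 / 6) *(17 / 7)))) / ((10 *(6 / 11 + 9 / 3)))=-96791541 / 4420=-21898.54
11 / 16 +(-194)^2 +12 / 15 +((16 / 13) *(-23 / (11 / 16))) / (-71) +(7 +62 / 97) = 2966002826879 / 78787280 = 37645.71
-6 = -6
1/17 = 0.06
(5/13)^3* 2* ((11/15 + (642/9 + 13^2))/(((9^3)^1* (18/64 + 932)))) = 5785600/143342761887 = 0.00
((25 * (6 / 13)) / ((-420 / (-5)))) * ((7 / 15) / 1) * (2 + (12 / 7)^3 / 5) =2579 / 13377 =0.19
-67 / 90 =-0.74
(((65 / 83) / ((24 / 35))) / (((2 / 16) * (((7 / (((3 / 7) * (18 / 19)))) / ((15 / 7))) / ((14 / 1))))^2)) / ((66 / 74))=28051920000 / 113050399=248.14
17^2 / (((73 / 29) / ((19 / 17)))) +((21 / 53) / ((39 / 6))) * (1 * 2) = 6459995 / 50297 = 128.44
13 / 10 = 1.30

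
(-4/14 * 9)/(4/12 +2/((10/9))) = -135/112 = -1.21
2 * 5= 10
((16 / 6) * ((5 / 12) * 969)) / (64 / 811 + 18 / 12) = 681.90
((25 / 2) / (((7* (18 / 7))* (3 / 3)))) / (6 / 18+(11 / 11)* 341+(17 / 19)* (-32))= 475 / 213888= 0.00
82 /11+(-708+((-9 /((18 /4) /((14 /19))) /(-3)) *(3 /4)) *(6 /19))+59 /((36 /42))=-15048401 /23826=-631.60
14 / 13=1.08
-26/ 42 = -0.62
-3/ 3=-1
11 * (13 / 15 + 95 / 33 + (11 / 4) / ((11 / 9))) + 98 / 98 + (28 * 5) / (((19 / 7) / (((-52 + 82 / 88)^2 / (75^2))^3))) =121327120335569467049 / 1682982950000000000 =72.09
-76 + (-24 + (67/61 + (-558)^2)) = 18987171/61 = 311265.10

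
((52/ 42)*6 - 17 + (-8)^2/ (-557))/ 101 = -37767/ 393799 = -0.10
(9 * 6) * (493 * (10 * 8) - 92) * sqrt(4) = 4249584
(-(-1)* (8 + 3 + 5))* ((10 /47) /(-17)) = -160 /799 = -0.20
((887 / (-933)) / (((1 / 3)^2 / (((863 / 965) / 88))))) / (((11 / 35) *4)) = -16075101 / 232409056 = -0.07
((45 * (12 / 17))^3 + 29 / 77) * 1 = 12124870477 / 378301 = 32050.85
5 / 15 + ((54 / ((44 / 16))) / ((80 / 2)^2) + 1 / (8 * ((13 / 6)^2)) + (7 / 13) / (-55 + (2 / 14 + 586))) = 5412157 / 14500200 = 0.37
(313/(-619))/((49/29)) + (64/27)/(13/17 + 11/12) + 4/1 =9765449/1910853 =5.11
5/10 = 1/2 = 0.50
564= 564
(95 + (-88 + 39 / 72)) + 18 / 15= 1049 / 120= 8.74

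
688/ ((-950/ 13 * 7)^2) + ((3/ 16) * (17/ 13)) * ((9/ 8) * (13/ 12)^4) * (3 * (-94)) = -19406601041763/ 181135360000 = -107.14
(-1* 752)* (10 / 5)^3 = -6016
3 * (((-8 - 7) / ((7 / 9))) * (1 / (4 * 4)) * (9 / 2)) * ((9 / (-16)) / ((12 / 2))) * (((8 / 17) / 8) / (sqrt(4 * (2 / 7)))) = 10935 * sqrt(14) / 487424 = 0.08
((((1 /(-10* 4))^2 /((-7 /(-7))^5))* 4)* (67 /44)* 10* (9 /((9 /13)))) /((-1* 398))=-871 /700480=-0.00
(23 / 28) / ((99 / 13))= 299 / 2772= 0.11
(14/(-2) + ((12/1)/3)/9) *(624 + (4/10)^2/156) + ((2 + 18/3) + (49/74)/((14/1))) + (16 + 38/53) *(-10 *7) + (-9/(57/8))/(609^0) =-6871235304949/1307790900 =-5254.08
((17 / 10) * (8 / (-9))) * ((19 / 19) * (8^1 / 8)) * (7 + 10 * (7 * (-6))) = 28084 / 45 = 624.09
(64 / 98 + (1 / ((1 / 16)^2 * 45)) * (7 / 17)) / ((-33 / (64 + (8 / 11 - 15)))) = -507616 / 112455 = -4.51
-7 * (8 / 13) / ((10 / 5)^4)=-7 / 26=-0.27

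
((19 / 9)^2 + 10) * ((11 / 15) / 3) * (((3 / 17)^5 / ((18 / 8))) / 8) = 12881 / 383361390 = 0.00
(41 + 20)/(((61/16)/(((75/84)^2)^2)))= 390625/38416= 10.17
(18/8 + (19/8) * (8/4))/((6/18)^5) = 1701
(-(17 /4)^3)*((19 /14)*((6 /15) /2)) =-93347 /4480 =-20.84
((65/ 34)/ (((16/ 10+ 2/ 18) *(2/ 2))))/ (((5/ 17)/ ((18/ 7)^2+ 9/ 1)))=447525/ 7546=59.31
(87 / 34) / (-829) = -87 / 28186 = -0.00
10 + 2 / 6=31 / 3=10.33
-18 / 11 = -1.64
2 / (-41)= -0.05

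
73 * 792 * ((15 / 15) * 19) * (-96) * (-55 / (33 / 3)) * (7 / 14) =263640960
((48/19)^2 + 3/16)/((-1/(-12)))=113841/1444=78.84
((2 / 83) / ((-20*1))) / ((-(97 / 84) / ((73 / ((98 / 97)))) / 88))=19272 / 2905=6.63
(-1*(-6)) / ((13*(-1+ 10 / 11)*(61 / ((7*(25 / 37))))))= -11550 / 29341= -0.39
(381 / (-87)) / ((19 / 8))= -1016 / 551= -1.84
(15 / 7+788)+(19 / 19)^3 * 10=5601 / 7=800.14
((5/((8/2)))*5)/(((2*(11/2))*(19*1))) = 25/836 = 0.03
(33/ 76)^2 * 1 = 1089/ 5776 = 0.19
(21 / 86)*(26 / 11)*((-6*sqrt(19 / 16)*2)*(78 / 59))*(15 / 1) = -958230*sqrt(19) / 27907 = -149.67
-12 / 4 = -3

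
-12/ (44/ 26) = -78/ 11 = -7.09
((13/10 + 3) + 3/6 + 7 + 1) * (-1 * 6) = -384/5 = -76.80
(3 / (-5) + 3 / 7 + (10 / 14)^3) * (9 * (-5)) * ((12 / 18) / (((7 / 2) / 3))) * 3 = -35748 / 2401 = -14.89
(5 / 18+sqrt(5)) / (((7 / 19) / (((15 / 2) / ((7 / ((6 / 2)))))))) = 475 / 196+855 * sqrt(5) / 98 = 21.93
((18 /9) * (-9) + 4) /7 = -2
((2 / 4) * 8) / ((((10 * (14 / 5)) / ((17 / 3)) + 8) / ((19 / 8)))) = 323 / 440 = 0.73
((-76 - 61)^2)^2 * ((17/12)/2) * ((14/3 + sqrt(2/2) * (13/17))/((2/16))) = 97580274997/9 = 10842252777.44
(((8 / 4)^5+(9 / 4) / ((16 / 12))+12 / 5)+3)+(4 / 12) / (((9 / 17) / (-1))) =83069 / 2160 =38.46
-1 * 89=-89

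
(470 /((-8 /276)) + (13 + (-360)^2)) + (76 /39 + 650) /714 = 1578853067 /13923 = 113398.91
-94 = -94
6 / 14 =3 / 7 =0.43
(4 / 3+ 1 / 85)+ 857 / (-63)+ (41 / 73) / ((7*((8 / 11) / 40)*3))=-4216841 / 390915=-10.79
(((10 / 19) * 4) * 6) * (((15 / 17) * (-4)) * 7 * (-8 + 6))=201600 / 323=624.15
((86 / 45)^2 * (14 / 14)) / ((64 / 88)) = 20339 / 4050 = 5.02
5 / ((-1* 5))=-1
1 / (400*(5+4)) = 1 / 3600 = 0.00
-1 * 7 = -7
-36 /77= -0.47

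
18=18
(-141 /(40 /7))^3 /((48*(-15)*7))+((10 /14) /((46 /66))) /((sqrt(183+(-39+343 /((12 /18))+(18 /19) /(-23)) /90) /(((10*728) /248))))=42900*sqrt(32360573235) /3519922001+15261981 /5120000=5.17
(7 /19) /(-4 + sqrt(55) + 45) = 0.01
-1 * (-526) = 526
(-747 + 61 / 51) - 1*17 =-38903 / 51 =-762.80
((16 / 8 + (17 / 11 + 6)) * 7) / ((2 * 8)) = 735 / 176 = 4.18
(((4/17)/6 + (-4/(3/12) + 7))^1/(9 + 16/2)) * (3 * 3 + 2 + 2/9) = -46157/7803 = -5.92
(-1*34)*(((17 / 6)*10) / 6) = -1445 / 9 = -160.56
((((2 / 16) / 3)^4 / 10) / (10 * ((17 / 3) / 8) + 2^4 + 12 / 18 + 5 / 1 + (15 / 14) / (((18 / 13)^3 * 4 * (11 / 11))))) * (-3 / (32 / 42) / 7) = -189 / 32162048000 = -0.00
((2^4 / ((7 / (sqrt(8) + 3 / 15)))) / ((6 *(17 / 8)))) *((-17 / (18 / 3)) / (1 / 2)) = -128 *sqrt(2) / 63 - 64 / 315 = -3.08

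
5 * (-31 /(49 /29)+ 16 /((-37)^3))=-227689155 /2481997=-91.74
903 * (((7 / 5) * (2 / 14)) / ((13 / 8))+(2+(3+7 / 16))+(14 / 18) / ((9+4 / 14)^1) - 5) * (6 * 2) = 1815331 / 260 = 6982.04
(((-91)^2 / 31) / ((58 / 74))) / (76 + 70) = 306397 / 131254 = 2.33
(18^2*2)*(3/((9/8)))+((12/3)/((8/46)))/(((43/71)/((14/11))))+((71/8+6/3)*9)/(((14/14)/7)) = 9314161/3784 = 2461.46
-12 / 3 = -4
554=554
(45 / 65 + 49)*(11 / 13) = 7106 / 169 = 42.05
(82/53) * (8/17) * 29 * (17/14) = 9512/371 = 25.64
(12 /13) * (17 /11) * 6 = 1224 /143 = 8.56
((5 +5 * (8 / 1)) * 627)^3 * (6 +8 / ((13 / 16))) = 4627084004705250 / 13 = 355929538823480.77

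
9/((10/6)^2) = 81/25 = 3.24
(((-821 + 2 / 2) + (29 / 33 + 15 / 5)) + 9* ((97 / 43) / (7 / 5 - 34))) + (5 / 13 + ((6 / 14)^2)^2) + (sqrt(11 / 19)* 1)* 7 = -811.00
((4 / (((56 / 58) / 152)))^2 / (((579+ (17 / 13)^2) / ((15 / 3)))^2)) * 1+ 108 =137.40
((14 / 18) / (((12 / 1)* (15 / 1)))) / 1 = 7 / 1620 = 0.00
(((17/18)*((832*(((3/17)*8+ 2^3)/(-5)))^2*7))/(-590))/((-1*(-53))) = -1240465408/2392155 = -518.56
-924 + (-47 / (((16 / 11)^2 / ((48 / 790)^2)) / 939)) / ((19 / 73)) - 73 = -15330767401 / 11857900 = -1292.87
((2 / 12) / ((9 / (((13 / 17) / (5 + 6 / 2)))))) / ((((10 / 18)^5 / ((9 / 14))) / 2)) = 255879 / 5950000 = 0.04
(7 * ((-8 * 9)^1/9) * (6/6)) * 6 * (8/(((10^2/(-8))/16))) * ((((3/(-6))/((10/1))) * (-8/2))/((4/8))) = 172032/125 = 1376.26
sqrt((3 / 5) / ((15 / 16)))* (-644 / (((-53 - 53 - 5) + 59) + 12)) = 322 / 25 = 12.88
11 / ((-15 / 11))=-121 / 15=-8.07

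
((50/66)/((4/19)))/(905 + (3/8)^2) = 7600/1911657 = 0.00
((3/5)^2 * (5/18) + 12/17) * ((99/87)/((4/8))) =4521/2465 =1.83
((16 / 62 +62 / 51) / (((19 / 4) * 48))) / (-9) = -1165 / 1622106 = -0.00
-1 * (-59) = 59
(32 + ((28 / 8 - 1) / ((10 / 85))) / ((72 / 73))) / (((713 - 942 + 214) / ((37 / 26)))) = -570577 / 112320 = -5.08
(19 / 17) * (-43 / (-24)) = 817 / 408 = 2.00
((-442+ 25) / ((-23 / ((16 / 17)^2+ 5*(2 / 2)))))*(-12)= -8511804 / 6647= -1280.55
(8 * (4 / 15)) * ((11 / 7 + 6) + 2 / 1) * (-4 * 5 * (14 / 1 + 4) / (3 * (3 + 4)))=-17152 / 49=-350.04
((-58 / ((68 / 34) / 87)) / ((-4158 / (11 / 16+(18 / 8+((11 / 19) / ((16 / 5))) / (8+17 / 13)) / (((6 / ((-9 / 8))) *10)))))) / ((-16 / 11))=-290206393 / 1078640640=-0.27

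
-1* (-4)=4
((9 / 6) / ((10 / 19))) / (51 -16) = 57 / 700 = 0.08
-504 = -504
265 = 265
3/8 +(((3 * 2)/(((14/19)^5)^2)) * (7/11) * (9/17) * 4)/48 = 60975019943121/15454462994432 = 3.95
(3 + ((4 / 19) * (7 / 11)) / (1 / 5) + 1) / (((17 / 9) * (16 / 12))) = 6588 / 3553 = 1.85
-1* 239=-239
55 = 55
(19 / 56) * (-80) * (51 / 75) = -646 / 35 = -18.46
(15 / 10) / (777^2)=1 / 402486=0.00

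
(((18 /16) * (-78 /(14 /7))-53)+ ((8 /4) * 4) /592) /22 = -4.40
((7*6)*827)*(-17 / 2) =-295239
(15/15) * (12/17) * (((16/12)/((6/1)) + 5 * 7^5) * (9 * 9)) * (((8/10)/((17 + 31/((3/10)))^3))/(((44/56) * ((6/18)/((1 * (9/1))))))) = 3334595602464/43987898735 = 75.81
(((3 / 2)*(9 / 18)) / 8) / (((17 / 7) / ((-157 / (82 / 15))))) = -49455 / 44608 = -1.11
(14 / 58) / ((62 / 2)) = 7 / 899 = 0.01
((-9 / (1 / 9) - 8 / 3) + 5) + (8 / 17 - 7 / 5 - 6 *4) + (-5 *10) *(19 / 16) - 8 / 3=-337901 / 2040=-165.64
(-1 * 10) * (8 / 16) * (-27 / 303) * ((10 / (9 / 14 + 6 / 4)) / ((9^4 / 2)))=0.00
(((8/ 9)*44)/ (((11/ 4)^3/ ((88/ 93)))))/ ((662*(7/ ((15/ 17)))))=40960/ 120884841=0.00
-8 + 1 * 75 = 67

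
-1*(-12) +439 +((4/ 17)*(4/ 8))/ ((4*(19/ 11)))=291357/ 646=451.02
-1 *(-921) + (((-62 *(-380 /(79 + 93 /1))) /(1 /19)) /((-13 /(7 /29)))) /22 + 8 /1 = 165268524 /178321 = 926.80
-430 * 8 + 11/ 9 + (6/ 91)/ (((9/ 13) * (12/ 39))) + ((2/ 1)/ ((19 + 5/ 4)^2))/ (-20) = -1579185427/ 459270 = -3438.47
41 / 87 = 0.47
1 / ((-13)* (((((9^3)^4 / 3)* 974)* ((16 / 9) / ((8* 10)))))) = -5 / 132448992256386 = -0.00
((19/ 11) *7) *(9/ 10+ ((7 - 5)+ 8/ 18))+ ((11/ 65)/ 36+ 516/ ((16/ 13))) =1972079/ 4290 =459.69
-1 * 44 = -44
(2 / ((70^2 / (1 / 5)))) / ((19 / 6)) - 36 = -36.00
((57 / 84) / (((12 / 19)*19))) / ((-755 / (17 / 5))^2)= 5491 / 4788210000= 0.00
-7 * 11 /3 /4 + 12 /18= -23 /4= -5.75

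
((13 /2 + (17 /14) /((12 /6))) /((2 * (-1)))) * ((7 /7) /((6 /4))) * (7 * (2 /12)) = -199 /72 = -2.76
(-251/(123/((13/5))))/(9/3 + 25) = -3263/17220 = -0.19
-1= -1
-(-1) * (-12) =-12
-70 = -70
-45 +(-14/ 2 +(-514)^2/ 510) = 118838/ 255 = 466.03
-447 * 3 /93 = -447 /31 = -14.42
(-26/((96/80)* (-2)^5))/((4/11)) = 715/384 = 1.86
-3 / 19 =-0.16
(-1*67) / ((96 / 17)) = -1139 / 96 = -11.86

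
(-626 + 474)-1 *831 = -983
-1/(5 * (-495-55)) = 1/2750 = 0.00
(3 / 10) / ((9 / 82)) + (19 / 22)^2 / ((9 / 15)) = 3.98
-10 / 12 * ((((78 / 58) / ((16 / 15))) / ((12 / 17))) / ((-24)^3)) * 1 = 5525 / 51314688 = 0.00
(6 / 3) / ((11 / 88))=16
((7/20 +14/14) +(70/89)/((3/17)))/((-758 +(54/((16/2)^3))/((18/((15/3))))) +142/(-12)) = -3969152/526176455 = -0.01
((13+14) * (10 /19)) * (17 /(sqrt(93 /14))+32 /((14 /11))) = 1530 * sqrt(1302) /589+47520 /133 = 451.02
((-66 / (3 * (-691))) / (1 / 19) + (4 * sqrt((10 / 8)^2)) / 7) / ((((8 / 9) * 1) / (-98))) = -402003 / 2764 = -145.44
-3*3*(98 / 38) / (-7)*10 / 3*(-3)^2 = 1890 / 19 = 99.47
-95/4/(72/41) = -3895/288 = -13.52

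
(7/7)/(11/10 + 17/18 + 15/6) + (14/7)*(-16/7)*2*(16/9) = -413146/25767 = -16.03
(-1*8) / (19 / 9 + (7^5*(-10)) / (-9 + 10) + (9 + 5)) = 72 / 1512485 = 0.00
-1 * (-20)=20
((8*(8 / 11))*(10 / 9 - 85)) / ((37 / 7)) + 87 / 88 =-243359 / 2664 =-91.35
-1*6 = -6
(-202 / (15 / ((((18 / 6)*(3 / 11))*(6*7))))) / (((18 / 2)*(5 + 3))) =-707 / 110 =-6.43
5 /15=1 /3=0.33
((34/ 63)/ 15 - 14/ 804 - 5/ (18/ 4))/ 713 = -138349/ 90287190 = -0.00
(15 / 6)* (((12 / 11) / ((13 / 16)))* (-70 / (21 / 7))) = -11200 / 143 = -78.32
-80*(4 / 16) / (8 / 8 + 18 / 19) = -380 / 37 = -10.27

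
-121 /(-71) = 121 /71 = 1.70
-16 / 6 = -8 / 3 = -2.67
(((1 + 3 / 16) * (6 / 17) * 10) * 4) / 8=285 / 136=2.10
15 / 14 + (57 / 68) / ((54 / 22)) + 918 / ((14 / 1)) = 66.98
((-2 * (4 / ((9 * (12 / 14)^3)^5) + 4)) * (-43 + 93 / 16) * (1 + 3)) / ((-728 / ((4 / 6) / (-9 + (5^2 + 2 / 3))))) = -472067912167548839 / 7218627820099338240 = -0.07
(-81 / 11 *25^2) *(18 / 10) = -91125 / 11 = -8284.09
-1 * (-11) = 11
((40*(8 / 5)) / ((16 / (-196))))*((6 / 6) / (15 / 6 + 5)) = -1568 / 15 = -104.53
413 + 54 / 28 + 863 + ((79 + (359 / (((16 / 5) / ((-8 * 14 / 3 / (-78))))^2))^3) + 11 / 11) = 2155896480169840313 / 1149193562392512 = 1876.01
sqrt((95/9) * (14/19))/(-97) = -sqrt(70)/291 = -0.03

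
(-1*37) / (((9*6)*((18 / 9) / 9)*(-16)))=0.19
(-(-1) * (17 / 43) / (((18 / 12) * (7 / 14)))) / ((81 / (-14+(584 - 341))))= 15572 / 10449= 1.49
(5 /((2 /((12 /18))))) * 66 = 110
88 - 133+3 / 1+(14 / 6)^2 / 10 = -41.46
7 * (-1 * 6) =-42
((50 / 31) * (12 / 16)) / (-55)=-15 / 682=-0.02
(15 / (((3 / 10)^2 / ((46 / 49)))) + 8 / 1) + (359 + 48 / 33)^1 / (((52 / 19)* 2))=2979353 / 12936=230.31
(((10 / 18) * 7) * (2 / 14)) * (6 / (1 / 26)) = 260 / 3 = 86.67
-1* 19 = -19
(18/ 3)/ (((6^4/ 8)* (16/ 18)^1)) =1/ 24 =0.04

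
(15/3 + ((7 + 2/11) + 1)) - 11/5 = 604/55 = 10.98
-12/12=-1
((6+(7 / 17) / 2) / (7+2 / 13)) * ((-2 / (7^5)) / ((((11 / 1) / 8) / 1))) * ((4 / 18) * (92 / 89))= -4037696 / 234124720137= -0.00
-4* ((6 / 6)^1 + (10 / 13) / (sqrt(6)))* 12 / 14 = -4.51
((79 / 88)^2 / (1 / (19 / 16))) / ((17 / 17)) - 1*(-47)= 5942067 / 123904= 47.96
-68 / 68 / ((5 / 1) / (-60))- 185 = -173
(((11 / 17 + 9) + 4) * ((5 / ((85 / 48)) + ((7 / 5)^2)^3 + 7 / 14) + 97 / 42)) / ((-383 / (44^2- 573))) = -23217390762688 / 36319171875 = -639.26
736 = 736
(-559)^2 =312481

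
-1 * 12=-12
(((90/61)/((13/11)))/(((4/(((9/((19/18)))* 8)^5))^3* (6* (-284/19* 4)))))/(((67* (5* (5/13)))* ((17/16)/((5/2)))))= -12600245104396449196466022070582515059115687936/3941507172027139414850089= -3196808873981084734720.00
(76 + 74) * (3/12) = 75/2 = 37.50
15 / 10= 3 / 2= 1.50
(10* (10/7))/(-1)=-100/7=-14.29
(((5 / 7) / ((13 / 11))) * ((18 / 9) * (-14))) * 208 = -3520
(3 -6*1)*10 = -30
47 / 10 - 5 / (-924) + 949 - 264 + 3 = 3200299 / 4620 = 692.71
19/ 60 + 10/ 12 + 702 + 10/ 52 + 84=204709/ 260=787.34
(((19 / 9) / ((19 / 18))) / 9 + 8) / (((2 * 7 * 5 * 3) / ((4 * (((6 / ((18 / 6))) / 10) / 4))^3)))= 37 / 118125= 0.00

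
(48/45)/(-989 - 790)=-16/26685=-0.00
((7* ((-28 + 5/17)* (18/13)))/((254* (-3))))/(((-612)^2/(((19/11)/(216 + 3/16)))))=20881/2777663257083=0.00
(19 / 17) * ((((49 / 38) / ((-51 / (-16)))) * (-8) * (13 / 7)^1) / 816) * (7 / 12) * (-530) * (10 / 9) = 3376100 / 1193859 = 2.83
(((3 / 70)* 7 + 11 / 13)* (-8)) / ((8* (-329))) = 149 / 42770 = 0.00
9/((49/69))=621/49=12.67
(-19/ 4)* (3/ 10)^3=-0.13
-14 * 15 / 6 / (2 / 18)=-315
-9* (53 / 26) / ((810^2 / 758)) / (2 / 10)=-20087 / 189540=-0.11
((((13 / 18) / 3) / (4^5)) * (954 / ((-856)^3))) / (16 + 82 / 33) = -7579 / 391787960074240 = -0.00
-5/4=-1.25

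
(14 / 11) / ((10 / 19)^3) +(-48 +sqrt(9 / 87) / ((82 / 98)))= -215987 / 5500 +49 * sqrt(87) / 1189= -38.89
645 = 645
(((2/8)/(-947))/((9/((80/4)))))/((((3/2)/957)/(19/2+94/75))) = -4.02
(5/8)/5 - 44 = -351/8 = -43.88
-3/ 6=-1/ 2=-0.50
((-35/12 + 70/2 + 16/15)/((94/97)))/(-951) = -21437/595960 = -0.04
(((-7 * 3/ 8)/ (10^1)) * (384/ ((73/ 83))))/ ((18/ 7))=-16268/ 365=-44.57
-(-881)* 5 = 4405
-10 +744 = 734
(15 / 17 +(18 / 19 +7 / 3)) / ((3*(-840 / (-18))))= 2017 / 67830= 0.03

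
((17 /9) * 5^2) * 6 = 850 /3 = 283.33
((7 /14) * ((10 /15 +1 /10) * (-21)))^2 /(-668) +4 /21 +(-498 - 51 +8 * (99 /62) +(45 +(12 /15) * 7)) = -84456991051 /173947200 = -485.53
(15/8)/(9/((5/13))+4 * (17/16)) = 75/1106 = 0.07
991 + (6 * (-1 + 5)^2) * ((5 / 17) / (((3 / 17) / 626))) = 101151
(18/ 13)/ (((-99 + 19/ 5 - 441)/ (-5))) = 450/ 34853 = 0.01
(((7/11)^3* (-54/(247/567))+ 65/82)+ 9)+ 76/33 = -1605254207/80874222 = -19.85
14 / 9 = 1.56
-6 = -6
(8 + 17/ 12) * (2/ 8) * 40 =94.17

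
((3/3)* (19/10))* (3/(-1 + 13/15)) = -171/4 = -42.75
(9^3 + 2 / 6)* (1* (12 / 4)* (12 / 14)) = 13128 / 7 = 1875.43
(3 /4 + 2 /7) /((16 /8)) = 0.52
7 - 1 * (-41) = 48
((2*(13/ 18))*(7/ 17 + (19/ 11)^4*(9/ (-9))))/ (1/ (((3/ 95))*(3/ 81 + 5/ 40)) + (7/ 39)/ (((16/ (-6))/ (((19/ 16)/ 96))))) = -10238539816960/ 163173533748951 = -0.06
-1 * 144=-144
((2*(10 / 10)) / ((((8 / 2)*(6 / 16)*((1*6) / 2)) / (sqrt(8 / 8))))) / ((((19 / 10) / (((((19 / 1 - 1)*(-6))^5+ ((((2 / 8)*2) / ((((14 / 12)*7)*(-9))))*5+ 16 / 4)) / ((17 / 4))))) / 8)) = -6469693628.47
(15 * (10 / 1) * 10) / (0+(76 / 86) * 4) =16125 / 38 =424.34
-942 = -942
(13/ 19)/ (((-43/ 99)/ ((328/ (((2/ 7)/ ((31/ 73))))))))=-45801756/ 59641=-767.96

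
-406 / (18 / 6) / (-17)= 406 / 51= 7.96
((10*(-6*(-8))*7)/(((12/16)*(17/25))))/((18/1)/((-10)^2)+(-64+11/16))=-44800000/429301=-104.36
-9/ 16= -0.56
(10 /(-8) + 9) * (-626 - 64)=-10695 /2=-5347.50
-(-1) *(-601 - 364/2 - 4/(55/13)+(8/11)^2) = -783.42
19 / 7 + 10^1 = 89 / 7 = 12.71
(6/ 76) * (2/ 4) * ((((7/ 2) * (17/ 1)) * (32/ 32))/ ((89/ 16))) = 0.42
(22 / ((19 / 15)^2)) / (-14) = -2475 / 2527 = -0.98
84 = 84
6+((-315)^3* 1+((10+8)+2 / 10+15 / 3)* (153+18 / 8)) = -156261336 / 5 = -31252267.20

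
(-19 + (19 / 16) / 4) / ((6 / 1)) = -3.12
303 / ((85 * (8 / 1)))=303 / 680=0.45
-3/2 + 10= 17/2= 8.50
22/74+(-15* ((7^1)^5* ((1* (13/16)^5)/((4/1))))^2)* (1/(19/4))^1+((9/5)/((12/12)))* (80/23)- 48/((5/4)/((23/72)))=-6990240.50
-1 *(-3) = 3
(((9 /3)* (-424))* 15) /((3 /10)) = -63600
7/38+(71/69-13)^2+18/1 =29216339/180918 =161.49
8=8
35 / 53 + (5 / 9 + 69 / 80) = 79313 / 38160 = 2.08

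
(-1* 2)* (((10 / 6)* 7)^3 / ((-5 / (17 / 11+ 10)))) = 2178050 / 297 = 7333.50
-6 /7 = -0.86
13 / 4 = 3.25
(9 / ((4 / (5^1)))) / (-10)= -9 / 8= -1.12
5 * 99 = 495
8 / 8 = 1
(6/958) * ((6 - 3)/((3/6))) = 18/479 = 0.04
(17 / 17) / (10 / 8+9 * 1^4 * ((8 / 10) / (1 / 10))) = 4 / 293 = 0.01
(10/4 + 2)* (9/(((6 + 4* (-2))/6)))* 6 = -729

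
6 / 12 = 0.50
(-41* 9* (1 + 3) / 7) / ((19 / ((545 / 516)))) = -67035 / 5719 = -11.72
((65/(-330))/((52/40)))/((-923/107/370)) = 197950/30459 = 6.50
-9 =-9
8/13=0.62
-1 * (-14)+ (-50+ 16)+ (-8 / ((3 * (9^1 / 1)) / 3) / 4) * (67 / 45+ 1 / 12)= -16483 / 810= -20.35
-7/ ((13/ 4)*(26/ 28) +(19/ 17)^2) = -113288/ 69057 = -1.64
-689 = -689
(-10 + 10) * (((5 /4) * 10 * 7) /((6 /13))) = 0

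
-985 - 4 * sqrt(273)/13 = -990.08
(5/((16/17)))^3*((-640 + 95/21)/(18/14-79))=482088125/393216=1226.01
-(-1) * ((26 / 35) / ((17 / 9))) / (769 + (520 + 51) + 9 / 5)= 234 / 798371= 0.00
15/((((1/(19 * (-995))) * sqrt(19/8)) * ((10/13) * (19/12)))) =-465660 * sqrt(38)/19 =-151080.05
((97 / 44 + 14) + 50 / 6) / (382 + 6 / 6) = 0.06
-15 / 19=-0.79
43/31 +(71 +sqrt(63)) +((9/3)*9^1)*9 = 323.32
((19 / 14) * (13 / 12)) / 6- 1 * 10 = -9833 / 1008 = -9.75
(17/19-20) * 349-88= -128359/19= -6755.74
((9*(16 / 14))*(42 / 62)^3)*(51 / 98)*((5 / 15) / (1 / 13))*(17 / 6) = 20.43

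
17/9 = 1.89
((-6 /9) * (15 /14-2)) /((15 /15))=13 /21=0.62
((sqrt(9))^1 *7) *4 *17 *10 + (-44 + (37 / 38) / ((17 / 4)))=4598302 / 323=14236.23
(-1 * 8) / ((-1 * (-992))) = -0.01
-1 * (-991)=991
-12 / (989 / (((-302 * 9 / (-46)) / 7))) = -0.10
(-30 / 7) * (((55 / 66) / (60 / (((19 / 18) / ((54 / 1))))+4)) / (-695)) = 95 / 56819308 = 0.00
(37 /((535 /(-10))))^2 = 5476 /11449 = 0.48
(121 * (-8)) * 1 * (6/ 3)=-1936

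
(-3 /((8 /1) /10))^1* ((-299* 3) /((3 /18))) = 40365 /2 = 20182.50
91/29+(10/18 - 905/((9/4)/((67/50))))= -698546/1305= -535.28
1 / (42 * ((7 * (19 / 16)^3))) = 2048 / 1008273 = 0.00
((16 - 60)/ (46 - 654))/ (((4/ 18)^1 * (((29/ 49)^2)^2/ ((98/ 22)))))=2542277241/ 215013424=11.82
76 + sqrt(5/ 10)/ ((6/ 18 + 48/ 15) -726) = 76 -15 * sqrt(2)/ 21674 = 76.00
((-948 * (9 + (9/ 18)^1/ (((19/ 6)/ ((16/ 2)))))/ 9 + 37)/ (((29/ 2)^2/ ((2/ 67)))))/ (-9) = 158696/ 9635337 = 0.02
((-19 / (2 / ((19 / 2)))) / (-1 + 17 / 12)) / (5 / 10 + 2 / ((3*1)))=-6498 / 35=-185.66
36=36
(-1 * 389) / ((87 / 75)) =-9725 / 29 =-335.34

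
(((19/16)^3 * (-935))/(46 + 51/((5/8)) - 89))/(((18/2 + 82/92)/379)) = -55903559305/35969024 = -1554.21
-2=-2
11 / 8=1.38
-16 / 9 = -1.78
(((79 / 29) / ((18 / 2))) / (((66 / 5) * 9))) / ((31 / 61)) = 24095 / 4806054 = 0.01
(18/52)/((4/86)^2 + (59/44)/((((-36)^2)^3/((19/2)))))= 160.01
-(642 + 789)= -1431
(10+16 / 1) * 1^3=26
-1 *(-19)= 19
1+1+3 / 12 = 9 / 4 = 2.25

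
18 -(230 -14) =-198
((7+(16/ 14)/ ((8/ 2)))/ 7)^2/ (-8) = -0.14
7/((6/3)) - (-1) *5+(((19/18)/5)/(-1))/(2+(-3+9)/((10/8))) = 5183/612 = 8.47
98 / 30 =49 / 15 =3.27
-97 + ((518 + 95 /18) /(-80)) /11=-1545899 /15840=-97.59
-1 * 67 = -67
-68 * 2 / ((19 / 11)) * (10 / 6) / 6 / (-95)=748 / 3249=0.23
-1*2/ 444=-1/ 222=-0.00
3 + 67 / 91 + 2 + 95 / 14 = 2279 / 182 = 12.52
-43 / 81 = -0.53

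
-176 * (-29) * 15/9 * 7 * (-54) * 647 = -2080441440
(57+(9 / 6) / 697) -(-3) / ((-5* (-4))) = 796701 / 13940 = 57.15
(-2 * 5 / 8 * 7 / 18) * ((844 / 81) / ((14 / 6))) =-1055 / 486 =-2.17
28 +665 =693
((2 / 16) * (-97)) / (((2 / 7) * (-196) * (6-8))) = -97 / 896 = -0.11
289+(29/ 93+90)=35276/ 93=379.31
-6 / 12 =-1 / 2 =-0.50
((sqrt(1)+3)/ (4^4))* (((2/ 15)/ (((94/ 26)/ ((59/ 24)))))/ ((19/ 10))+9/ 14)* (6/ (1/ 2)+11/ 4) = 2292209/ 14402304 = 0.16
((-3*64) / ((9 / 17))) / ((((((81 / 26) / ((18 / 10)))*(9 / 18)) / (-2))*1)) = 113152 / 135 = 838.16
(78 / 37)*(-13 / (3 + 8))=-1014 / 407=-2.49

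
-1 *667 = -667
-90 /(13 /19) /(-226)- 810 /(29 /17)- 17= -20927552 /42601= -491.25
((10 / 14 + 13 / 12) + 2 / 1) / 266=319 / 22344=0.01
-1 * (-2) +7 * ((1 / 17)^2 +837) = 5861.02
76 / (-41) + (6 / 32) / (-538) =-654331 / 352928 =-1.85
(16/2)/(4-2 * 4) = -2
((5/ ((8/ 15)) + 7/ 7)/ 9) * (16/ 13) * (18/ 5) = 332/ 65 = 5.11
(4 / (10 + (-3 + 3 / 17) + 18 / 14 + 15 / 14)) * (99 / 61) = 94248 / 138409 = 0.68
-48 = -48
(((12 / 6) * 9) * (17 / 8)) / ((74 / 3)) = 459 / 296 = 1.55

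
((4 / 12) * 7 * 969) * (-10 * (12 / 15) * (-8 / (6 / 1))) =72352 / 3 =24117.33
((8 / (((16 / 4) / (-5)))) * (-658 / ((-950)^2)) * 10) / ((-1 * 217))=-94 / 279775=-0.00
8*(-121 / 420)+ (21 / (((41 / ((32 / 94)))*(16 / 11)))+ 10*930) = 1881273421 / 202335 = 9297.82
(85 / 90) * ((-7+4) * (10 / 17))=-5 / 3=-1.67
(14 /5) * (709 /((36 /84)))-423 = 63137 /15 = 4209.13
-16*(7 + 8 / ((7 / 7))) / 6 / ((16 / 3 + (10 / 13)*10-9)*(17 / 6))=-9360 / 2669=-3.51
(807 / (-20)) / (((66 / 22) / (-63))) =16947 / 20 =847.35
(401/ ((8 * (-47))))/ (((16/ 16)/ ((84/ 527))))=-8421/ 49538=-0.17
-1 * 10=-10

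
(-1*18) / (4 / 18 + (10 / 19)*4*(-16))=1539 / 2861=0.54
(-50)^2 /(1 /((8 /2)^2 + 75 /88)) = 926875 /22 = 42130.68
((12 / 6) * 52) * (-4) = -416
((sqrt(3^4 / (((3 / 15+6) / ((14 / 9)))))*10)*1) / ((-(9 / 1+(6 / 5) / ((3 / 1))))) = -150*sqrt(2170) / 1457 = -4.80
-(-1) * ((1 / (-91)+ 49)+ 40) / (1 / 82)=664036 / 91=7297.10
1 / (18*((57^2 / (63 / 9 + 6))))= 13 / 58482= 0.00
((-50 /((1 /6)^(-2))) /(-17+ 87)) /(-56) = 5 /14112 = 0.00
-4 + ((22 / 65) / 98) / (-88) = -101921 / 25480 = -4.00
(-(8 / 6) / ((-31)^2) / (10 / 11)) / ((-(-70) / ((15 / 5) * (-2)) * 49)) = 0.00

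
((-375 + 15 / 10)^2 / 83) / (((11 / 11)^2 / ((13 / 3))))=29133 / 4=7283.25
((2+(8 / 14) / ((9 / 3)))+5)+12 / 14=8.05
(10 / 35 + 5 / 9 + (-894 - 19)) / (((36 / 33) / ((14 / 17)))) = -316063 / 459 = -688.59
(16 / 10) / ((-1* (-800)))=1 / 500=0.00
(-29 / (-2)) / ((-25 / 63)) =-1827 / 50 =-36.54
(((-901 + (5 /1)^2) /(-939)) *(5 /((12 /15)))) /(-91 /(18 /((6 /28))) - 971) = -4380 /730229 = -0.01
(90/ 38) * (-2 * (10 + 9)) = -90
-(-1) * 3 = 3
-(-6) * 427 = 2562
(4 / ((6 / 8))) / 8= 2 / 3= 0.67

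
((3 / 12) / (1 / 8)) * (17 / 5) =34 / 5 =6.80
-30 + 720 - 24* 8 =498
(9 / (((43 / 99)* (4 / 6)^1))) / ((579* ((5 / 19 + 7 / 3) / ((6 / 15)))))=50787 / 6141260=0.01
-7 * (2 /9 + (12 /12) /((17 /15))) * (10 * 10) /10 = -11830 /153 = -77.32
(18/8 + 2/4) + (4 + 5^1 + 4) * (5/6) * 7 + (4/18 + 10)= 3197/36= 88.81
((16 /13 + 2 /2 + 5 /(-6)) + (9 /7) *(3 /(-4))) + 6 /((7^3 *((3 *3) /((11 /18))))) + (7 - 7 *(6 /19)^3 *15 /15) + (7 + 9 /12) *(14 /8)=274506271607 /13212409392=20.78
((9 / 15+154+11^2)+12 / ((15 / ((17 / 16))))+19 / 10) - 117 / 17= 92299 / 340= 271.47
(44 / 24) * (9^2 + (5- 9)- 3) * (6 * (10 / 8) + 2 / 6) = 19129 / 18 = 1062.72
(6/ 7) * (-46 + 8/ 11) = -2988/ 77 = -38.81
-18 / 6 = -3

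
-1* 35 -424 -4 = -463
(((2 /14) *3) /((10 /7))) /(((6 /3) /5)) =3 /4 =0.75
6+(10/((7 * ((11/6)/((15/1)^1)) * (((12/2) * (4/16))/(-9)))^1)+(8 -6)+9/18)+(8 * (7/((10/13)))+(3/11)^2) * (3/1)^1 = 156.99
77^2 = 5929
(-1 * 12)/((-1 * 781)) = 12/781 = 0.02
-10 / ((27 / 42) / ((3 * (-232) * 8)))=259840 / 3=86613.33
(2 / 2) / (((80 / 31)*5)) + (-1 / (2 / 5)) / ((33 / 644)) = -642977 / 13200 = -48.71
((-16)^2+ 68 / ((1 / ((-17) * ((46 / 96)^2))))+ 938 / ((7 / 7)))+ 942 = 1077455 / 576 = 1870.58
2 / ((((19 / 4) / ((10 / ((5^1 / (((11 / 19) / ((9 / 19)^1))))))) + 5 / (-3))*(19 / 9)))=3.43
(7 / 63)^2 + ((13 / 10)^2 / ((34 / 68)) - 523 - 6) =-2128711 / 4050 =-525.61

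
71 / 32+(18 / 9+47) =1639 / 32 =51.22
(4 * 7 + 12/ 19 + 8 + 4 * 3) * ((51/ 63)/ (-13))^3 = -216172/ 18408663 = -0.01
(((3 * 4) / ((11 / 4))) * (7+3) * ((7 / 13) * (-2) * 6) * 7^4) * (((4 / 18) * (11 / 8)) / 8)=-336140 / 13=-25856.92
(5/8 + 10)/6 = 85/48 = 1.77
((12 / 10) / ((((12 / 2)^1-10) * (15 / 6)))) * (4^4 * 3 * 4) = -9216 / 25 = -368.64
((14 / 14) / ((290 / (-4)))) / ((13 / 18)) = -36 / 1885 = -0.02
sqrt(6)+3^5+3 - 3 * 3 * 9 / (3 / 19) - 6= -270.55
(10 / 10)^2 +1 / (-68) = 67 / 68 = 0.99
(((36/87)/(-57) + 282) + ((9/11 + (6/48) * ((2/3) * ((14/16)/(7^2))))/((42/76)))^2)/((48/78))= 461.81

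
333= 333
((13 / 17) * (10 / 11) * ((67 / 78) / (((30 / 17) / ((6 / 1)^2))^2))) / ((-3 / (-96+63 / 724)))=79093299 / 9955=7945.08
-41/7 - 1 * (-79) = 73.14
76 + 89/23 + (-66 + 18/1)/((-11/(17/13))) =281459/3289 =85.58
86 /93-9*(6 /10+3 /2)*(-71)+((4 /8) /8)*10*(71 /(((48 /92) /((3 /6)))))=1385.35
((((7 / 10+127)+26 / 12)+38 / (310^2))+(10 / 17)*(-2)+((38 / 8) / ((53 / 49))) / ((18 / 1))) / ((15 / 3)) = 200950939319 / 7792749000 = 25.79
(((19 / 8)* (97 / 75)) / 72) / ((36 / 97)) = 0.11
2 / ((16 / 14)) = 7 / 4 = 1.75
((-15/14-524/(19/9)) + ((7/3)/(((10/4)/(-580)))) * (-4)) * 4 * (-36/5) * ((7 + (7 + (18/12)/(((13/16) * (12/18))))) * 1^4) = -7999775088/8645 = -925364.38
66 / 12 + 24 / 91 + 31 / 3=8789 / 546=16.10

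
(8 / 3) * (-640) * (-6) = 10240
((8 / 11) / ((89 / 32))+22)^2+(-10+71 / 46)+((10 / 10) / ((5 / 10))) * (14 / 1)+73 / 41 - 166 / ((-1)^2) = 634290077477 / 1807619726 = 350.90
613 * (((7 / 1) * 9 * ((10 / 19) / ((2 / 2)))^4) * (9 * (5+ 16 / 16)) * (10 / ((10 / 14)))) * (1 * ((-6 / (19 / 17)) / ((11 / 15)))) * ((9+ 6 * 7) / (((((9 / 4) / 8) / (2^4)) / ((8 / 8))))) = -1296020520345600000 / 27237089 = -47582930773.02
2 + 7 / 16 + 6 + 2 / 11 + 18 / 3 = 2573 / 176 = 14.62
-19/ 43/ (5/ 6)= -114/ 215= -0.53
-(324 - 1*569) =245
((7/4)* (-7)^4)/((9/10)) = 84035/18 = 4668.61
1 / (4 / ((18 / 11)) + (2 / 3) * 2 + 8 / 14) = 63 / 274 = 0.23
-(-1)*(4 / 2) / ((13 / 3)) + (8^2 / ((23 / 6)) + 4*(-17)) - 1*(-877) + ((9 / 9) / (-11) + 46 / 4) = 5509511 / 6578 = 837.57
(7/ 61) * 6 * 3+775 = 47401/ 61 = 777.07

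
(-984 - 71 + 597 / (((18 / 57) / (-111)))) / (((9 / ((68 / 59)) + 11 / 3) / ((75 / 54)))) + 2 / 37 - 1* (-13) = -6629428616 / 259851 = -25512.42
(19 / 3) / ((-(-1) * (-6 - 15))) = -19 / 63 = -0.30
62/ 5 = 12.40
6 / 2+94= 97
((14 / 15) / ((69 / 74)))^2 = 1073296 / 1071225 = 1.00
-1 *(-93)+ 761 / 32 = 116.78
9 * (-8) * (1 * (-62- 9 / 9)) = 4536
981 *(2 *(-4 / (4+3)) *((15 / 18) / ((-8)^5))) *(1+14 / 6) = 0.10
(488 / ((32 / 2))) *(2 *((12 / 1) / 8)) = 183 / 2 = 91.50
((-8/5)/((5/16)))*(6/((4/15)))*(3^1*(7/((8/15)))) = -4536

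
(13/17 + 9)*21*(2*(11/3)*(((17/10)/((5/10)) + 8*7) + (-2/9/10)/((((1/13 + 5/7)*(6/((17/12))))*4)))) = 354226166371/3965760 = 89321.13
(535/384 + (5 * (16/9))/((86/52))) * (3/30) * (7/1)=469357/99072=4.74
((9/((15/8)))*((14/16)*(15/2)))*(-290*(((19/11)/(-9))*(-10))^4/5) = -264551630000/10673289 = -24786.33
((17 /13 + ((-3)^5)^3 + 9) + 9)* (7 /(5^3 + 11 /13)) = -326437195 /409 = -798134.95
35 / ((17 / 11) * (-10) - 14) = -385 / 324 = -1.19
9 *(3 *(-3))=-81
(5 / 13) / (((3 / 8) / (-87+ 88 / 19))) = -62600 / 741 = -84.48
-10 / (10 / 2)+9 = 7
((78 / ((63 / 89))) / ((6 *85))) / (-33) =-1157 / 176715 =-0.01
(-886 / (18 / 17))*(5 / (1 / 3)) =-37655 / 3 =-12551.67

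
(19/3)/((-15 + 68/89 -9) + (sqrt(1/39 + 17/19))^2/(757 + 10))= -320358259/1175280898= -0.27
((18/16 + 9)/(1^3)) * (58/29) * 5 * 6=1215/2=607.50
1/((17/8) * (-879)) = -8/14943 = -0.00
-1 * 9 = -9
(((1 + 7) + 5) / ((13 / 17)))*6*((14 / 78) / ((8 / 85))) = 10115 / 52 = 194.52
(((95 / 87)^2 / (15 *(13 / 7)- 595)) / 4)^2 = 159643225 / 577880444252736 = 0.00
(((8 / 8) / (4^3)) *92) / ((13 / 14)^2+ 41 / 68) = 19159 / 19528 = 0.98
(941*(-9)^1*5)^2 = 1793099025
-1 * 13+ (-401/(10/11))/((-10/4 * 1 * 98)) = -27439/2450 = -11.20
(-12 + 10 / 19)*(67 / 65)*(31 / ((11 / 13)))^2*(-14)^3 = 500705247952 / 11495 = 43558525.27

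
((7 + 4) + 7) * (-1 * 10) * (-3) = 540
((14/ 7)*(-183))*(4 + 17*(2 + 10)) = -76128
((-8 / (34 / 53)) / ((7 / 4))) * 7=-848 / 17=-49.88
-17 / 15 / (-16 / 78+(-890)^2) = -221 / 154459460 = -0.00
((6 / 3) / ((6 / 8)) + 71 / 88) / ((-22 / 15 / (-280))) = 160475 / 242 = 663.12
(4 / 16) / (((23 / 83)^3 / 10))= 2858935 / 24334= 117.49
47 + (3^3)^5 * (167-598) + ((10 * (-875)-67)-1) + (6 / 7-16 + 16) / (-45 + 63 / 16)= -9480666325736 / 1533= -6184387688.02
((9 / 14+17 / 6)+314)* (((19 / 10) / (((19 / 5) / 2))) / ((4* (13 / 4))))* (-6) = -13334 / 91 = -146.53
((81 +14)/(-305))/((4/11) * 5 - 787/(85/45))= 3553/4731953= 0.00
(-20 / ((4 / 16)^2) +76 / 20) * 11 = -17391 / 5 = -3478.20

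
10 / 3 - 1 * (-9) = 37 / 3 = 12.33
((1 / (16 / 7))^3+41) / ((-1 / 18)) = -1514511 / 2048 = -739.51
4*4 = 16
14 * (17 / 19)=238 / 19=12.53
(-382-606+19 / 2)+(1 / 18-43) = -9193 / 9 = -1021.44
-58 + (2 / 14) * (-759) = -1165 / 7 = -166.43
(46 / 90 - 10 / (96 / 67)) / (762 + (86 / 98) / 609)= -46323179 / 5457332400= -0.01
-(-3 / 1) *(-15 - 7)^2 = 1452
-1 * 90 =-90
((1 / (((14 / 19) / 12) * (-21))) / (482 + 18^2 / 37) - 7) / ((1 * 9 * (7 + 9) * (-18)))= 194675 / 72069102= 0.00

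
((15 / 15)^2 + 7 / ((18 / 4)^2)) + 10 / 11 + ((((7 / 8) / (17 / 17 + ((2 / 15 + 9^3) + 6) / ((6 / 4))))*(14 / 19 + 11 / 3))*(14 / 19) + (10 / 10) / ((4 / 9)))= 59483755 / 13187691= 4.51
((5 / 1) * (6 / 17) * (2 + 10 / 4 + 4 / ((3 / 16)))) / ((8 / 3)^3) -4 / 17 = 18877 / 8704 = 2.17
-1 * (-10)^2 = -100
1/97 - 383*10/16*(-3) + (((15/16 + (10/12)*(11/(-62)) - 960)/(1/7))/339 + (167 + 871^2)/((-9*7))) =-3886194004519/342509328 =-11346.24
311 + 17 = 328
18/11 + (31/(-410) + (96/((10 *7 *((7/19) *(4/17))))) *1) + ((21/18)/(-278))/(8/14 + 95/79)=3142153331557/180803852460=17.38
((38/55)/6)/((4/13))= 0.37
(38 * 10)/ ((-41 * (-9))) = 380/ 369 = 1.03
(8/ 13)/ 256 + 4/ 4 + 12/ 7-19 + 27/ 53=-2434477/ 154336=-15.77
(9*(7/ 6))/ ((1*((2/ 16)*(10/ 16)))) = 134.40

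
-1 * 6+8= 2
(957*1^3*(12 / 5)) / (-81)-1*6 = -1546 / 45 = -34.36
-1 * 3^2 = -9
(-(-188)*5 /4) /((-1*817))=-235 /817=-0.29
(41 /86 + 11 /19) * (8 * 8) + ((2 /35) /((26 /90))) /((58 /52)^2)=325727112 /4809679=67.72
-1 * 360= -360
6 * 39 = 234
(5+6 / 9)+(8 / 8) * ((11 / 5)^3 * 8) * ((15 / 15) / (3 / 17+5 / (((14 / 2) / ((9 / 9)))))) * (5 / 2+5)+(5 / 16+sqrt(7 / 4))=sqrt(7) / 2+45996307 / 63600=724.54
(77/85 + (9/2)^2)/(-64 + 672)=7193/206720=0.03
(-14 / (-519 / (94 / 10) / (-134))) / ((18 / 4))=-176344 / 23355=-7.55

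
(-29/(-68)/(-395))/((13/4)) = -29/87295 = -0.00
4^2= 16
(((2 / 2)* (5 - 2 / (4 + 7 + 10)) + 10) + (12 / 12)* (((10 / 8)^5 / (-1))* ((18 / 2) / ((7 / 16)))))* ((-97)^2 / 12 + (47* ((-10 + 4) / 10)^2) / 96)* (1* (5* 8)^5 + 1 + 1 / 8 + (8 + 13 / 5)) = -70865415815219590763 / 18432000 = -3844694868447.24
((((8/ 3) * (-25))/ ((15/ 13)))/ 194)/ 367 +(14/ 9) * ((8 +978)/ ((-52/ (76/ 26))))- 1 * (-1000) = 49477653398/ 54146079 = 913.78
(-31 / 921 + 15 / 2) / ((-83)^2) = 13753 / 12689538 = 0.00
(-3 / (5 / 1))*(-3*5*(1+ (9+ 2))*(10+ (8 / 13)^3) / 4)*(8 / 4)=552.58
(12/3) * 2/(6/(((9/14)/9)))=0.10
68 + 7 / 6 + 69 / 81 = 3781 / 54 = 70.02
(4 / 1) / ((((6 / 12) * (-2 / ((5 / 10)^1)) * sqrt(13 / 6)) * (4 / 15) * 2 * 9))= -5 * sqrt(78) / 156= -0.28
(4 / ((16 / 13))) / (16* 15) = 0.01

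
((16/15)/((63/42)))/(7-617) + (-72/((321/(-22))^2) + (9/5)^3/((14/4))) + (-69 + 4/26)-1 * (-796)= 52084607715109/71497573875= 728.48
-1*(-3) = 3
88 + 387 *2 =862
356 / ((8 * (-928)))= -89 / 1856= -0.05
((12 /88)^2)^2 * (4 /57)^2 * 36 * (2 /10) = 324 /26427005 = 0.00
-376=-376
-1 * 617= -617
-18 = -18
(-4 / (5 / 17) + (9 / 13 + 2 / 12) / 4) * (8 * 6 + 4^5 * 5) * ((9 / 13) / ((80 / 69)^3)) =-6646948939701 / 216320000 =-30727.39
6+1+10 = 17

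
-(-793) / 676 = 61 / 52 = 1.17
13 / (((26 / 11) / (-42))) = -231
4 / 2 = 2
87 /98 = 0.89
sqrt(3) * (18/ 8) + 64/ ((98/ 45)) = 9 * sqrt(3)/ 4 + 1440/ 49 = 33.28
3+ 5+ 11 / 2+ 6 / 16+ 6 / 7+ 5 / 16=15.04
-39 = -39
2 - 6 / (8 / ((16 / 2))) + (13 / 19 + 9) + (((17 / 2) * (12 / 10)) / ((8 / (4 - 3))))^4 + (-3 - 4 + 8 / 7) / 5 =2436283733 / 340480000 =7.16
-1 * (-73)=73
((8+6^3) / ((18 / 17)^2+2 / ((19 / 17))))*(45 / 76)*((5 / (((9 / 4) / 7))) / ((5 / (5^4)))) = 708050000 / 7991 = 88605.93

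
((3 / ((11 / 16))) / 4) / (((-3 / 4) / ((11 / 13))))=-16 / 13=-1.23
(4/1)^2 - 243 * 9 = -2171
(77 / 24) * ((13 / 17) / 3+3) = 6391 / 612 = 10.44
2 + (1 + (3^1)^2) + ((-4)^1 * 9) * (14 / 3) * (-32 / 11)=5508 / 11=500.73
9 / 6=3 / 2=1.50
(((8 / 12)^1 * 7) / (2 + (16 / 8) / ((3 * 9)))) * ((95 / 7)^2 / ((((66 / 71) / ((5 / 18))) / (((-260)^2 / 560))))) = 2707274375 / 181104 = 14948.73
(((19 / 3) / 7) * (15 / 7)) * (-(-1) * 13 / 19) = 65 / 49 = 1.33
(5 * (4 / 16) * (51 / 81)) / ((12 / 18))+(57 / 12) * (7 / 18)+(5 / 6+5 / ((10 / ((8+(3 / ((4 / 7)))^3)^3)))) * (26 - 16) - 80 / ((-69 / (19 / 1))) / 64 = 17803855.64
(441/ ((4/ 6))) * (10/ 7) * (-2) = -1890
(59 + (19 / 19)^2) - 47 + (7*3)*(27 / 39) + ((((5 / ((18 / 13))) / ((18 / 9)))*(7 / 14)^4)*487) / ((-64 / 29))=1263377 / 479232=2.64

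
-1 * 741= -741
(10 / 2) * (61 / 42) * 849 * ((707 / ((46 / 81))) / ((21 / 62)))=7296811155 / 322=22660904.21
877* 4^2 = 14032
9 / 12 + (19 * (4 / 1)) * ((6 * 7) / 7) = 456.75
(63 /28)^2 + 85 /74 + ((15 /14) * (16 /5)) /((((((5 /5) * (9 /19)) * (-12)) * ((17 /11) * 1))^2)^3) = 6.21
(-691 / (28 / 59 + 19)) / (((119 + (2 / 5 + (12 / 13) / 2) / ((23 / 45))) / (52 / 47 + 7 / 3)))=-1182423307 / 1169218953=-1.01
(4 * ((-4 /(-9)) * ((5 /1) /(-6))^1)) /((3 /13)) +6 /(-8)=-2323 /324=-7.17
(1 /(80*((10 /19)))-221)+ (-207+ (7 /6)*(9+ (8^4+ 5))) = 3493619 /800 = 4367.02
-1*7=-7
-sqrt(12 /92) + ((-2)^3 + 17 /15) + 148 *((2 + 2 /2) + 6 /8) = 547.77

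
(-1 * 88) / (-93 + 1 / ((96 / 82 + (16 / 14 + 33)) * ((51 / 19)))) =1033770 / 1092383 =0.95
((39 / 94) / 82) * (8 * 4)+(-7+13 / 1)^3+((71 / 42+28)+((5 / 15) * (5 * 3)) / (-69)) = 152504967 / 620494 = 245.78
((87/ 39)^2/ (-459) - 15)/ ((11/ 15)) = -5822030/ 284427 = -20.47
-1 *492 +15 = -477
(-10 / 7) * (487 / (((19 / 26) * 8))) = -31655 / 266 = -119.00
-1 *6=-6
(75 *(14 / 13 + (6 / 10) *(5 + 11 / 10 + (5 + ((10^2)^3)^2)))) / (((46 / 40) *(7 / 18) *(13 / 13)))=210600000002715660 / 2093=100621118013719.86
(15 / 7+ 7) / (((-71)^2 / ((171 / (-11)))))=-10944 / 388157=-0.03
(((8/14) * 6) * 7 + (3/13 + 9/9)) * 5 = 1640/13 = 126.15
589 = 589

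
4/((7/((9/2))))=18/7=2.57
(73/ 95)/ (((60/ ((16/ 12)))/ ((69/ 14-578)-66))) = -653131/ 59850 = -10.91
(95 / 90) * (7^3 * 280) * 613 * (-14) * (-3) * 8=62640361280 / 3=20880120426.67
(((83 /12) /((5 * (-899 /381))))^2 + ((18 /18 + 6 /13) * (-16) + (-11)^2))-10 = 369660840453 /4202645200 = 87.96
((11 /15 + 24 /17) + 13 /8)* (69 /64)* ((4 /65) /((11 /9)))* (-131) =-208556847 /7779200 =-26.81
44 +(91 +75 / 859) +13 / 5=591367 / 4295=137.69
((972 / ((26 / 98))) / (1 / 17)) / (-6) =-134946 / 13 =-10380.46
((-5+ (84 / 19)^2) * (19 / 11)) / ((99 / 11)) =5251 / 1881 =2.79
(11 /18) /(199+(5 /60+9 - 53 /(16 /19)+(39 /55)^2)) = 266200 /63444549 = 0.00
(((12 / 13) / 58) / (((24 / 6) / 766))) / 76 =1149 / 28652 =0.04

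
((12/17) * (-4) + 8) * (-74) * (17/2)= -3256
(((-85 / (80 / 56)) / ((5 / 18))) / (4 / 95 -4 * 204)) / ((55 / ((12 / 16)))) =61047 / 17053520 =0.00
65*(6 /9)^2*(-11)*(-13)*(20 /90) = 74360 /81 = 918.02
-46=-46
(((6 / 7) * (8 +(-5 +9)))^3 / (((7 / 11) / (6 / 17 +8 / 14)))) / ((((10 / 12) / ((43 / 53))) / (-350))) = -1165205606400 / 2163301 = -538623.89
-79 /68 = -1.16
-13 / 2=-6.50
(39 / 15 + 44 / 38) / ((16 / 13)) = 4641 / 1520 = 3.05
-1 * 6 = -6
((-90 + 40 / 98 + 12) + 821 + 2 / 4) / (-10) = -72903 / 980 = -74.39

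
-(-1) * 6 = 6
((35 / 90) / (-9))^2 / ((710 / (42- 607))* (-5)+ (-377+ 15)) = -5537 / 1054903824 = -0.00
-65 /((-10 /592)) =3848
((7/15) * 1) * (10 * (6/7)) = 4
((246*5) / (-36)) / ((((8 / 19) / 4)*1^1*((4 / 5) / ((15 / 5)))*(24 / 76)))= -370025 / 96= -3854.43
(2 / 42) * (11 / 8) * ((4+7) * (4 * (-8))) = -23.05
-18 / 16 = -9 / 8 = -1.12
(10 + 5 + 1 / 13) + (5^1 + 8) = 365 / 13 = 28.08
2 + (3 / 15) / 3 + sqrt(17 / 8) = sqrt(34) / 4 + 31 / 15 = 3.52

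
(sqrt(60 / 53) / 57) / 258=sqrt(795) / 389709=0.00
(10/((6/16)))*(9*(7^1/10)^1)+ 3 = 171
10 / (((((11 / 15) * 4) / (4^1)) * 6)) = 2.27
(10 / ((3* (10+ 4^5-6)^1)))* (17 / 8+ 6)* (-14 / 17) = -2275 / 104856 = -0.02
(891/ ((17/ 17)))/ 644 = 891/ 644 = 1.38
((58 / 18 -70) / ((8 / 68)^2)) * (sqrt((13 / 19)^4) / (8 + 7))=-29353441 / 194940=-150.58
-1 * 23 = -23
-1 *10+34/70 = -333/35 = -9.51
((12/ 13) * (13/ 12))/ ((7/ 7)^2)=1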